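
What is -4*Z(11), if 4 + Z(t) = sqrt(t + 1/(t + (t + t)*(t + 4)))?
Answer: 16 - 8*sqrt(319858)/341 ≈ 2.7317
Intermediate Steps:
Z(t) = -4 + sqrt(t + 1/(t + 2*t*(4 + t))) (Z(t) = -4 + sqrt(t + 1/(t + (t + t)*(t + 4))) = -4 + sqrt(t + 1/(t + (2*t)*(4 + t))) = -4 + sqrt(t + 1/(t + 2*t*(4 + t))))
-4*Z(11) = -4*(-4 + sqrt((1 + 11**2*(9 + 2*11))/(11*(9 + 2*11)))) = -4*(-4 + sqrt((1 + 121*(9 + 22))/(11*(9 + 22)))) = -4*(-4 + sqrt((1/11)*(1 + 121*31)/31)) = -4*(-4 + sqrt((1/11)*(1/31)*(1 + 3751))) = -4*(-4 + sqrt((1/11)*(1/31)*3752)) = -4*(-4 + sqrt(3752/341)) = -4*(-4 + 2*sqrt(319858)/341) = 16 - 8*sqrt(319858)/341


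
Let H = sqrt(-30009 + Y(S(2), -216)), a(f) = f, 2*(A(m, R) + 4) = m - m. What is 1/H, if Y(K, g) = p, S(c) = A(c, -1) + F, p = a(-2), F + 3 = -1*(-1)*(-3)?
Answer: -I*sqrt(30011)/30011 ≈ -0.0057724*I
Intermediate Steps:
F = -6 (F = -3 - 1*(-1)*(-3) = -3 + 1*(-3) = -3 - 3 = -6)
A(m, R) = -4 (A(m, R) = -4 + (m - m)/2 = -4 + (1/2)*0 = -4 + 0 = -4)
p = -2
S(c) = -10 (S(c) = -4 - 6 = -10)
Y(K, g) = -2
H = I*sqrt(30011) (H = sqrt(-30009 - 2) = sqrt(-30011) = I*sqrt(30011) ≈ 173.24*I)
1/H = 1/(I*sqrt(30011)) = -I*sqrt(30011)/30011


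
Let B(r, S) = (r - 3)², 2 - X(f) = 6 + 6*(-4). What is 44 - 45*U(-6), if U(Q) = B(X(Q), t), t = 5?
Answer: -12961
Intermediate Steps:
X(f) = 20 (X(f) = 2 - (6 + 6*(-4)) = 2 - (6 - 24) = 2 - 1*(-18) = 2 + 18 = 20)
B(r, S) = (-3 + r)²
U(Q) = 289 (U(Q) = (-3 + 20)² = 17² = 289)
44 - 45*U(-6) = 44 - 45*289 = 44 - 13005 = -12961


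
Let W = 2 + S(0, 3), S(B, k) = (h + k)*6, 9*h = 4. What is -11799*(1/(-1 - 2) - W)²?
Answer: -6241671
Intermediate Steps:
h = 4/9 (h = (⅑)*4 = 4/9 ≈ 0.44444)
S(B, k) = 8/3 + 6*k (S(B, k) = (4/9 + k)*6 = 8/3 + 6*k)
W = 68/3 (W = 2 + (8/3 + 6*3) = 2 + (8/3 + 18) = 2 + 62/3 = 68/3 ≈ 22.667)
-11799*(1/(-1 - 2) - W)² = -11799*(1/(-1 - 2) - 1*68/3)² = -11799*(1/(-3) - 68/3)² = -11799*(-⅓ - 68/3)² = -11799*(-23)² = -11799*529 = -6241671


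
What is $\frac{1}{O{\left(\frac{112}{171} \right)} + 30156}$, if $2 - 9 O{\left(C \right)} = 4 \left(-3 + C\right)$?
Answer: $\frac{1539}{46412030} \approx 3.316 \cdot 10^{-5}$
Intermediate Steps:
$O{\left(C \right)} = \frac{14}{9} - \frac{4 C}{9}$ ($O{\left(C \right)} = \frac{2}{9} - \frac{4 \left(-3 + C\right)}{9} = \frac{2}{9} - \frac{-12 + 4 C}{9} = \frac{2}{9} - \left(- \frac{4}{3} + \frac{4 C}{9}\right) = \frac{14}{9} - \frac{4 C}{9}$)
$\frac{1}{O{\left(\frac{112}{171} \right)} + 30156} = \frac{1}{\left(\frac{14}{9} - \frac{4 \cdot \frac{112}{171}}{9}\right) + 30156} = \frac{1}{\left(\frac{14}{9} - \frac{4 \cdot 112 \cdot \frac{1}{171}}{9}\right) + 30156} = \frac{1}{\left(\frac{14}{9} - \frac{448}{1539}\right) + 30156} = \frac{1}{\frac{1946}{1539} + 30156} = \frac{1}{\frac{46412030}{1539}} = \frac{1539}{46412030}$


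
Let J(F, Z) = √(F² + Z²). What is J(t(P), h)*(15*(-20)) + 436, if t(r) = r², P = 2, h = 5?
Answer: 436 - 300*√41 ≈ -1484.9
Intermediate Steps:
J(t(P), h)*(15*(-20)) + 436 = √((2²)² + 5²)*(15*(-20)) + 436 = √(4² + 25)*(-300) + 436 = √(16 + 25)*(-300) + 436 = √41*(-300) + 436 = -300*√41 + 436 = 436 - 300*√41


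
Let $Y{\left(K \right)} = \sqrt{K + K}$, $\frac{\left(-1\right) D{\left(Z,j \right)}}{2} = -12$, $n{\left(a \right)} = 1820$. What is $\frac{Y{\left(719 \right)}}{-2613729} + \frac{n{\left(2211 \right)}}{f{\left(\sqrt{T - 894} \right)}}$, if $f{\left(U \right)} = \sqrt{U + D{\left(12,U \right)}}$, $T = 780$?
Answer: $\frac{1820 - \frac{\sqrt{34512 + 1438 i \sqrt{114}}}{2613729}}{\sqrt{24 + i \sqrt{114}}} \approx 347.36 - 73.78 i$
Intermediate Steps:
$D{\left(Z,j \right)} = 24$ ($D{\left(Z,j \right)} = \left(-2\right) \left(-12\right) = 24$)
$f{\left(U \right)} = \sqrt{24 + U}$ ($f{\left(U \right)} = \sqrt{U + 24} = \sqrt{24 + U}$)
$Y{\left(K \right)} = \sqrt{2} \sqrt{K}$ ($Y{\left(K \right)} = \sqrt{2 K} = \sqrt{2} \sqrt{K}$)
$\frac{Y{\left(719 \right)}}{-2613729} + \frac{n{\left(2211 \right)}}{f{\left(\sqrt{T - 894} \right)}} = \frac{\sqrt{2} \sqrt{719}}{-2613729} + \frac{1820}{\sqrt{24 + \sqrt{780 - 894}}} = \sqrt{1438} \left(- \frac{1}{2613729}\right) + \frac{1820}{\sqrt{24 + \sqrt{-114}}} = - \frac{\sqrt{1438}}{2613729} + \frac{1820}{\sqrt{24 + i \sqrt{114}}} = \frac{1820}{\sqrt{24 + i \sqrt{114}}} - \frac{\sqrt{1438}}{2613729}$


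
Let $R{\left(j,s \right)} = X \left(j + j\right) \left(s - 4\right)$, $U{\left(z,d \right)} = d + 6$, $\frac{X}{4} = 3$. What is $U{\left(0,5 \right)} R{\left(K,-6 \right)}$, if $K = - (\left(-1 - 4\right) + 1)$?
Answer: $-10560$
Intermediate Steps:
$X = 12$ ($X = 4 \cdot 3 = 12$)
$U{\left(z,d \right)} = 6 + d$
$K = 4$ ($K = - (-5 + 1) = \left(-1\right) \left(-4\right) = 4$)
$R{\left(j,s \right)} = 24 j \left(-4 + s\right)$ ($R{\left(j,s \right)} = 12 \left(j + j\right) \left(s - 4\right) = 12 \cdot 2 j \left(-4 + s\right) = 24 j \left(-4 + s\right)$)
$U{\left(0,5 \right)} R{\left(K,-6 \right)} = \left(6 + 5\right) 24 \cdot 4 \left(-4 - 6\right) = 11 \cdot 24 \cdot 4 \left(-10\right) = 11 \left(-960\right) = -10560$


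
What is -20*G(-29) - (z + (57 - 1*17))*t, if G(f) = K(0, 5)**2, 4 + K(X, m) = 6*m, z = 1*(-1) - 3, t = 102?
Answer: -17192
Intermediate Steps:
z = -4 (z = -1 - 3 = -4)
K(X, m) = -4 + 6*m
G(f) = 676 (G(f) = (-4 + 6*5)**2 = (-4 + 30)**2 = 26**2 = 676)
-20*G(-29) - (z + (57 - 1*17))*t = -20*676 - (-4 + (57 - 1*17))*102 = -13520 - (-4 + (57 - 17))*102 = -13520 - (-4 + 40)*102 = -13520 - 36*102 = -13520 - 1*3672 = -13520 - 3672 = -17192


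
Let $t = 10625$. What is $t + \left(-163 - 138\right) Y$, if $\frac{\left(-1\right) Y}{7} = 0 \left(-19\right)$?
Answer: $10625$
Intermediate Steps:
$Y = 0$ ($Y = - 7 \cdot 0 \left(-19\right) = \left(-7\right) 0 = 0$)
$t + \left(-163 - 138\right) Y = 10625 + \left(-163 - 138\right) 0 = 10625 - 0 = 10625 + 0 = 10625$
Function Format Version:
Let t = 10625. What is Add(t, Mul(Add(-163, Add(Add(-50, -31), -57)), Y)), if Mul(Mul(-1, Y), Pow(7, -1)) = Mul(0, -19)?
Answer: 10625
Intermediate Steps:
Y = 0 (Y = Mul(-7, Mul(0, -19)) = Mul(-7, 0) = 0)
Add(t, Mul(Add(-163, Add(Add(-50, -31), -57)), Y)) = Add(10625, Mul(Add(-163, Add(Add(-50, -31), -57)), 0)) = Add(10625, Mul(Add(-163, Add(-81, -57)), 0)) = Add(10625, Mul(Add(-163, -138), 0)) = Add(10625, Mul(-301, 0)) = Add(10625, 0) = 10625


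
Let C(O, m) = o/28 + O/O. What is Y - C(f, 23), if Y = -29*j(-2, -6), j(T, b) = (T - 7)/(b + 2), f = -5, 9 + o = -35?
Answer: -1811/28 ≈ -64.679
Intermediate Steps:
o = -44 (o = -9 - 35 = -44)
j(T, b) = (-7 + T)/(2 + b)
C(O, m) = -4/7 (C(O, m) = -44/28 + O/O = -44*1/28 + 1 = -11/7 + 1 = -4/7)
Y = -261/4 (Y = -29*(-7 - 2)/(2 - 6) = -29*(-9)/(-4) = -(-29)*(-9)/4 = -29*9/4 = -261/4 ≈ -65.250)
Y - C(f, 23) = -261/4 - 1*(-4/7) = -261/4 + 4/7 = -1811/28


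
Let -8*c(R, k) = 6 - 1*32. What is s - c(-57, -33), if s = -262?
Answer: -1061/4 ≈ -265.25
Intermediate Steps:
c(R, k) = 13/4 (c(R, k) = -(6 - 1*32)/8 = -(6 - 32)/8 = -1/8*(-26) = 13/4)
s - c(-57, -33) = -262 - 1*13/4 = -262 - 13/4 = -1061/4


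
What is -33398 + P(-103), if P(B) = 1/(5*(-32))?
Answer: -5343681/160 ≈ -33398.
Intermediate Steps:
P(B) = -1/160 (P(B) = 1/(-160) = -1/160)
-33398 + P(-103) = -33398 - 1/160 = -5343681/160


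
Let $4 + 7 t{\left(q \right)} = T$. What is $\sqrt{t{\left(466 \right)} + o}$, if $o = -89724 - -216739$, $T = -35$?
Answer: $\frac{\sqrt{6223462}}{7} \approx 356.38$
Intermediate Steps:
$t{\left(q \right)} = - \frac{39}{7}$ ($t{\left(q \right)} = - \frac{4}{7} + \frac{1}{7} \left(-35\right) = - \frac{4}{7} - 5 = - \frac{39}{7}$)
$o = 127015$ ($o = -89724 + 216739 = 127015$)
$\sqrt{t{\left(466 \right)} + o} = \sqrt{- \frac{39}{7} + 127015} = \sqrt{\frac{889066}{7}} = \frac{\sqrt{6223462}}{7}$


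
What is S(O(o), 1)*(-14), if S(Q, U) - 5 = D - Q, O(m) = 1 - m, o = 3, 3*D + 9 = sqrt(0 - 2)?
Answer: -56 - 14*I*sqrt(2)/3 ≈ -56.0 - 6.5997*I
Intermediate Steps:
D = -3 + I*sqrt(2)/3 (D = -3 + sqrt(0 - 2)/3 = -3 + sqrt(-2)/3 = -3 + (I*sqrt(2))/3 = -3 + I*sqrt(2)/3 ≈ -3.0 + 0.4714*I)
S(Q, U) = 2 - Q + I*sqrt(2)/3 (S(Q, U) = 5 + ((-3 + I*sqrt(2)/3) - Q) = 5 + (-3 - Q + I*sqrt(2)/3) = 2 - Q + I*sqrt(2)/3)
S(O(o), 1)*(-14) = (2 - (1 - 1*3) + I*sqrt(2)/3)*(-14) = (2 - (1 - 3) + I*sqrt(2)/3)*(-14) = (2 - 1*(-2) + I*sqrt(2)/3)*(-14) = (2 + 2 + I*sqrt(2)/3)*(-14) = (4 + I*sqrt(2)/3)*(-14) = -56 - 14*I*sqrt(2)/3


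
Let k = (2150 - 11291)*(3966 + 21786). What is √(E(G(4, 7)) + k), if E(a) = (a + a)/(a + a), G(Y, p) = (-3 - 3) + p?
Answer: I*√235399031 ≈ 15343.0*I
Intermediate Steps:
G(Y, p) = -6 + p
k = -235399032 (k = -9141*25752 = -235399032)
E(a) = 1 (E(a) = (2*a)/((2*a)) = (2*a)*(1/(2*a)) = 1)
√(E(G(4, 7)) + k) = √(1 - 235399032) = √(-235399031) = I*√235399031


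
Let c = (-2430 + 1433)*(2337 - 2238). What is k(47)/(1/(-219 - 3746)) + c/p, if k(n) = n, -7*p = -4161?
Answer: -258704692/1387 ≈ -1.8652e+5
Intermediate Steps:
p = 4161/7 (p = -1/7*(-4161) = 4161/7 ≈ 594.43)
c = -98703 (c = -997*99 = -98703)
k(47)/(1/(-219 - 3746)) + c/p = 47/(1/(-219 - 3746)) - 98703/4161/7 = 47/(1/(-3965)) - 98703*7/4161 = 47/(-1/3965) - 230307/1387 = 47*(-3965) - 230307/1387 = -186355 - 230307/1387 = -258704692/1387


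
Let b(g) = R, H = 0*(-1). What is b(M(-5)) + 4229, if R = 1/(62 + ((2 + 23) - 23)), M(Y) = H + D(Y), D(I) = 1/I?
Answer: 270657/64 ≈ 4229.0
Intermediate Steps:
D(I) = 1/I
H = 0
M(Y) = 1/Y (M(Y) = 0 + 1/Y = 1/Y)
R = 1/64 (R = 1/(62 + (25 - 23)) = 1/(62 + 2) = 1/64 ≈ 0.015625)
b(g) = 1/64
b(M(-5)) + 4229 = 1/64 + 4229 = 270657/64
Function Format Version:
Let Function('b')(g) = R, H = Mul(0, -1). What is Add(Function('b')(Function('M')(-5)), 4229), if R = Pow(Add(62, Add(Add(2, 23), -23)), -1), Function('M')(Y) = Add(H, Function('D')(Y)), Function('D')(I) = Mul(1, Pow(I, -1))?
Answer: Rational(270657, 64) ≈ 4229.0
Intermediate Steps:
Function('D')(I) = Pow(I, -1)
H = 0
Function('M')(Y) = Pow(Y, -1) (Function('M')(Y) = Add(0, Pow(Y, -1)) = Pow(Y, -1))
R = Rational(1, 64) (R = Pow(Add(62, Add(25, -23)), -1) = Pow(Add(62, 2), -1) = Pow(64, -1) = Rational(1, 64) ≈ 0.015625)
Function('b')(g) = Rational(1, 64)
Add(Function('b')(Function('M')(-5)), 4229) = Add(Rational(1, 64), 4229) = Rational(270657, 64)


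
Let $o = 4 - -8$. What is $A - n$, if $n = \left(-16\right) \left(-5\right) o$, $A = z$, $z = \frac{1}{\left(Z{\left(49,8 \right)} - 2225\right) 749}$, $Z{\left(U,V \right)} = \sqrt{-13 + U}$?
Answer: $- \frac{1595549761}{1662031} \approx -960.0$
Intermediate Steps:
$o = 12$ ($o = 4 + 8 = 12$)
$z = - \frac{1}{1662031}$ ($z = \frac{1}{\left(\sqrt{-13 + 49} - 2225\right) 749} = \frac{1}{\sqrt{36} - 2225} \cdot \frac{1}{749} = \frac{1}{6 - 2225} \cdot \frac{1}{749} = \frac{1}{-2219} \cdot \frac{1}{749} = \left(- \frac{1}{2219}\right) \frac{1}{749} = - \frac{1}{1662031} \approx -6.0167 \cdot 10^{-7}$)
$A = - \frac{1}{1662031} \approx -6.0167 \cdot 10^{-7}$
$n = 960$ ($n = \left(-16\right) \left(-5\right) 12 = 80 \cdot 12 = 960$)
$A - n = - \frac{1}{1662031} - 960 = - \frac{1595549761}{1662031}$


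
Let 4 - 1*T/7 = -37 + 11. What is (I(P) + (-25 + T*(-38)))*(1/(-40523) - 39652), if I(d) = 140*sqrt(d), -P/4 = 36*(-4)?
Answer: 7463669596065/40523 ≈ 1.8418e+8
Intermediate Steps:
T = 210 (T = 28 - 7*(-37 + 11) = 28 - 7*(-26) = 28 + 182 = 210)
P = 576 (P = -144*(-4) = -4*(-144) = 576)
(I(P) + (-25 + T*(-38)))*(1/(-40523) - 39652) = (140*sqrt(576) + (-25 + 210*(-38)))*(1/(-40523) - 39652) = (140*24 + (-25 - 7980))*(-1/40523 - 39652) = (3360 - 8005)*(-1606817997/40523) = -4645*(-1606817997/40523) = 7463669596065/40523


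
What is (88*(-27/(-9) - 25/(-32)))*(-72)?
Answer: -23958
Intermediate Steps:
(88*(-27/(-9) - 25/(-32)))*(-72) = (88*(-27*(-1/9) - 25*(-1/32)))*(-72) = (88*(3 + 25/32))*(-72) = (88*(121/32))*(-72) = (1331/4)*(-72) = -23958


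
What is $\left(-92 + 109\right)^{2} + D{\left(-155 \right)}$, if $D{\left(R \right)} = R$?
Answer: $134$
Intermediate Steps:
$\left(-92 + 109\right)^{2} + D{\left(-155 \right)} = \left(-92 + 109\right)^{2} - 155 = 17^{2} - 155 = 289 - 155 = 134$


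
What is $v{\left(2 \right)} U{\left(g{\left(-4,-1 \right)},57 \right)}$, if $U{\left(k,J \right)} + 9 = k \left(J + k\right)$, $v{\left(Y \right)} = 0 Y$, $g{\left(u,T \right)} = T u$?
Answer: $0$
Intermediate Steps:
$v{\left(Y \right)} = 0$
$U{\left(k,J \right)} = -9 + k \left(J + k\right)$
$v{\left(2 \right)} U{\left(g{\left(-4,-1 \right)},57 \right)} = 0 \left(-9 + \left(\left(-1\right) \left(-4\right)\right)^{2} + 57 \left(\left(-1\right) \left(-4\right)\right)\right) = 0 \left(-9 + 4^{2} + 57 \cdot 4\right) = 0 \left(-9 + 16 + 228\right) = 0 \cdot 235 = 0$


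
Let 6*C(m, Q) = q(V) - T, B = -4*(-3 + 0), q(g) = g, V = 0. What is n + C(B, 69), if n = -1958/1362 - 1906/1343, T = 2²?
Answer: -3222505/914583 ≈ -3.5235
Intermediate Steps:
T = 4
B = 12 (B = -4*(-3) = 12)
C(m, Q) = -⅔ (C(m, Q) = (0 - 1*4)/6 = (0 - 4)/6 = (⅙)*(-4) = -⅔)
n = -2612783/914583 (n = -1958*1/1362 - 1906*1/1343 = -979/681 - 1906/1343 = -2612783/914583 ≈ -2.8568)
n + C(B, 69) = -2612783/914583 - ⅔ = -3222505/914583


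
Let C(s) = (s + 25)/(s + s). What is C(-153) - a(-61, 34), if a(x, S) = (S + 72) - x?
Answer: -25487/153 ≈ -166.58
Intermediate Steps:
a(x, S) = 72 + S - x (a(x, S) = (72 + S) - x = 72 + S - x)
C(s) = (25 + s)/(2*s) (C(s) = (25 + s)/((2*s)) = (25 + s)*(1/(2*s)) = (25 + s)/(2*s))
C(-153) - a(-61, 34) = (½)*(25 - 153)/(-153) - (72 + 34 - 1*(-61)) = (½)*(-1/153)*(-128) - (72 + 34 + 61) = 64/153 - 1*167 = 64/153 - 167 = -25487/153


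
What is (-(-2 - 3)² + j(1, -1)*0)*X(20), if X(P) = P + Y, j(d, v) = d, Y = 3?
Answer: -575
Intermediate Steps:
X(P) = 3 + P (X(P) = P + 3 = 3 + P)
(-(-2 - 3)² + j(1, -1)*0)*X(20) = (-(-2 - 3)² + 1*0)*(3 + 20) = (-1*(-5)² + 0)*23 = (-1*25 + 0)*23 = (-25 + 0)*23 = -25*23 = -575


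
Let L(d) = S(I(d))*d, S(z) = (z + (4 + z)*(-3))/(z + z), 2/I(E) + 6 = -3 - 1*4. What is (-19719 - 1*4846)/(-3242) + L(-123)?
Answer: -15128543/3242 ≈ -4666.4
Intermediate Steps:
I(E) = -2/13 (I(E) = 2/(-6 + (-3 - 1*4)) = 2/(-6 + (-3 - 4)) = 2/(-6 - 7) = 2/(-13) = 2*(-1/13) = -2/13)
S(z) = (-12 - 2*z)/(2*z) (S(z) = (z + (-12 - 3*z))/((2*z)) = (-12 - 2*z)*(1/(2*z)) = (-12 - 2*z)/(2*z))
L(d) = 38*d (L(d) = ((-6 - 1*(-2/13))/(-2/13))*d = (-13*(-6 + 2/13)/2)*d = (-13/2*(-76/13))*d = 38*d)
(-19719 - 1*4846)/(-3242) + L(-123) = (-19719 - 1*4846)/(-3242) + 38*(-123) = (-19719 - 4846)*(-1/3242) - 4674 = -24565*(-1/3242) - 4674 = 24565/3242 - 4674 = -15128543/3242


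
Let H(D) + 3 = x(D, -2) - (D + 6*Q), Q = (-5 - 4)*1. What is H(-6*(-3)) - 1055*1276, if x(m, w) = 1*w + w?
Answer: -1346151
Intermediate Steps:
Q = -9 (Q = -9*1 = -9)
x(m, w) = 2*w (x(m, w) = w + w = 2*w)
H(D) = 47 - D (H(D) = -3 + (2*(-2) - (D + 6*(-9))) = -3 + (-4 - (D - 54)) = -3 + (-4 - (-54 + D)) = -3 + (-4 + (54 - D)) = -3 + (50 - D) = 47 - D)
H(-6*(-3)) - 1055*1276 = (47 - (-6)*(-3)) - 1055*1276 = (47 - 1*18) - 1346180 = (47 - 18) - 1346180 = 29 - 1346180 = -1346151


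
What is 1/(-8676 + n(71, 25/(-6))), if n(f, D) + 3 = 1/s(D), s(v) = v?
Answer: -25/216981 ≈ -0.00011522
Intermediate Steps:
n(f, D) = -3 + 1/D
1/(-8676 + n(71, 25/(-6))) = 1/(-8676 + (-3 + 1/(25/(-6)))) = 1/(-8676 + (-3 + 1/(25*(-1/6)))) = 1/(-8676 + (-3 + 1/(-25/6))) = 1/(-8676 + (-3 - 6/25)) = 1/(-8676 - 81/25) = 1/(-216981/25) = -25/216981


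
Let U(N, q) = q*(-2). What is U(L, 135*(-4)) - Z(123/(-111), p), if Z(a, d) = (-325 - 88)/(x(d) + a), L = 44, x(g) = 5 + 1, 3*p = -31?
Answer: 210761/181 ≈ 1164.4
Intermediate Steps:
p = -31/3 (p = (⅓)*(-31) = -31/3 ≈ -10.333)
x(g) = 6
Z(a, d) = -413/(6 + a) (Z(a, d) = (-325 - 88)/(6 + a) = -413/(6 + a))
U(N, q) = -2*q
U(L, 135*(-4)) - Z(123/(-111), p) = -270*(-4) - (-413)/(6 + 123/(-111)) = -2*(-540) - (-413)/(6 + 123*(-1/111)) = 1080 - (-413)/(6 - 41/37) = 1080 - (-413)/181/37 = 1080 - (-413)*37/181 = 1080 - 1*(-15281/181) = 1080 + 15281/181 = 210761/181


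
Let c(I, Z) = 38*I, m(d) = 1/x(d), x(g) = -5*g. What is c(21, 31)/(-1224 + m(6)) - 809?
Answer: -29731229/36721 ≈ -809.65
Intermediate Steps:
m(d) = -1/(5*d) (m(d) = 1/(-5*d) = -1/(5*d))
c(21, 31)/(-1224 + m(6)) - 809 = (38*21)/(-1224 - ⅕/6) - 809 = 798/(-1224 - ⅕*⅙) - 809 = 798/(-1224 - 1/30) - 809 = 798/(-36721/30) - 809 = 798*(-30/36721) - 809 = -23940/36721 - 809 = -29731229/36721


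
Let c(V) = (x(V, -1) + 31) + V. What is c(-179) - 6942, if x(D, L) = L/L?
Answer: -7089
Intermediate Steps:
x(D, L) = 1
c(V) = 32 + V (c(V) = (1 + 31) + V = 32 + V)
c(-179) - 6942 = (32 - 179) - 6942 = -147 - 6942 = -7089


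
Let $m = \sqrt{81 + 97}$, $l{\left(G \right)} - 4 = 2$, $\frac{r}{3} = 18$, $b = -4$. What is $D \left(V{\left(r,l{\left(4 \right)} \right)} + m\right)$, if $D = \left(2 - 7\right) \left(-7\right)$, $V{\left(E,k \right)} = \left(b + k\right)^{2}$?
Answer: $140 + 35 \sqrt{178} \approx 606.96$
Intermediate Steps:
$r = 54$ ($r = 3 \cdot 18 = 54$)
$l{\left(G \right)} = 6$ ($l{\left(G \right)} = 4 + 2 = 6$)
$V{\left(E,k \right)} = \left(-4 + k\right)^{2}$
$m = \sqrt{178} \approx 13.342$
$D = 35$ ($D = \left(-5\right) \left(-7\right) = 35$)
$D \left(V{\left(r,l{\left(4 \right)} \right)} + m\right) = 35 \left(\left(-4 + 6\right)^{2} + \sqrt{178}\right) = 35 \left(2^{2} + \sqrt{178}\right) = 35 \left(4 + \sqrt{178}\right) = 140 + 35 \sqrt{178}$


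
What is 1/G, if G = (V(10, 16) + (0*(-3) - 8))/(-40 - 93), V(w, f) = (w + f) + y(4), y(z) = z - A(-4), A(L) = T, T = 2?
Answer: -133/20 ≈ -6.6500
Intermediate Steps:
A(L) = 2
y(z) = -2 + z (y(z) = z - 1*2 = z - 2 = -2 + z)
V(w, f) = 2 + f + w (V(w, f) = (w + f) + (-2 + 4) = (f + w) + 2 = 2 + f + w)
G = -20/133 (G = ((2 + 16 + 10) + (0*(-3) - 8))/(-40 - 93) = (28 + (0 - 8))/(-133) = (28 - 8)*(-1/133) = 20*(-1/133) = -20/133 ≈ -0.15038)
1/G = 1/(-20/133) = -133/20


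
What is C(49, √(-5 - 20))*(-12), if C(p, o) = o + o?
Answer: -120*I ≈ -120.0*I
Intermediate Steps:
C(p, o) = 2*o
C(49, √(-5 - 20))*(-12) = (2*√(-5 - 20))*(-12) = (2*√(-25))*(-12) = (2*(5*I))*(-12) = (10*I)*(-12) = -120*I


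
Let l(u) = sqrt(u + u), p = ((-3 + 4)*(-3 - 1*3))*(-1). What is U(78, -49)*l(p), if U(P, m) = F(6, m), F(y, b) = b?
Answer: -98*sqrt(3) ≈ -169.74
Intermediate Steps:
p = 6 (p = (1*(-3 - 3))*(-1) = (1*(-6))*(-1) = -6*(-1) = 6)
l(u) = sqrt(2)*sqrt(u) (l(u) = sqrt(2*u) = sqrt(2)*sqrt(u))
U(P, m) = m
U(78, -49)*l(p) = -49*sqrt(2)*sqrt(6) = -98*sqrt(3)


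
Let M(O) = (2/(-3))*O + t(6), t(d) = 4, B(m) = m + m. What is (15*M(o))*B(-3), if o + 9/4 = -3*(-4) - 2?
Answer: 105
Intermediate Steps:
B(m) = 2*m
o = 31/4 (o = -9/4 + (-3*(-4) - 2) = -9/4 + (12 - 2) = -9/4 + 10 = 31/4 ≈ 7.7500)
M(O) = 4 - 2*O/3 (M(O) = (2/(-3))*O + 4 = (2*(-⅓))*O + 4 = -2*O/3 + 4 = 4 - 2*O/3)
(15*M(o))*B(-3) = (15*(4 - ⅔*31/4))*(2*(-3)) = (15*(4 - 31/6))*(-6) = (15*(-7/6))*(-6) = -35/2*(-6) = 105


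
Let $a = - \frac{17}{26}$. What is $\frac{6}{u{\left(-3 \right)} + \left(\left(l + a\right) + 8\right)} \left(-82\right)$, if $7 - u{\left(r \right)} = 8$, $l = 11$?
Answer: $- \frac{312}{11} \approx -28.364$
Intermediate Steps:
$u{\left(r \right)} = -1$ ($u{\left(r \right)} = 7 - 8 = -1$)
$a = - \frac{17}{26}$ ($a = \left(-17\right) \frac{1}{26} = - \frac{17}{26} \approx -0.65385$)
$\frac{6}{u{\left(-3 \right)} + \left(\left(l + a\right) + 8\right)} \left(-82\right) = \frac{6}{-1 + \left(\left(11 - \frac{17}{26}\right) + 8\right)} \left(-82\right) = \frac{6}{-1 + \left(\frac{269}{26} + 8\right)} \left(-82\right) = \frac{6}{-1 + \frac{477}{26}} \left(-82\right) = \frac{6}{\frac{451}{26}} \left(-82\right) = 6 \cdot \frac{26}{451} \left(-82\right) = \frac{156}{451} \left(-82\right) = - \frac{312}{11}$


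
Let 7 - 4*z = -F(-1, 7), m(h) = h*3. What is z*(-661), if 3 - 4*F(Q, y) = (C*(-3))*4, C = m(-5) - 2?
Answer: 114353/16 ≈ 7147.1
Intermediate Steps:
m(h) = 3*h
C = -17 (C = 3*(-5) - 2 = -15 - 2 = -17)
F(Q, y) = -201/4 (F(Q, y) = 3/4 - (-17*(-3))*4/4 = 3/4 - 51*4/4 = 3/4 - 1/4*204 = 3/4 - 51 = -201/4)
z = -173/16 (z = 7/4 - (-1)*(-201)/(4*4) = 7/4 - 1/4*201/4 = 7/4 - 201/16 = -173/16 ≈ -10.813)
z*(-661) = -173/16*(-661) = 114353/16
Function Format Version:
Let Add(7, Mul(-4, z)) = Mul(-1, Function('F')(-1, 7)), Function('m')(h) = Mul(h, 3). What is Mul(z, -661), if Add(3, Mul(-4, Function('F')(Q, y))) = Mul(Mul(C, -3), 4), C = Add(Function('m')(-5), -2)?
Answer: Rational(114353, 16) ≈ 7147.1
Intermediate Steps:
Function('m')(h) = Mul(3, h)
C = -17 (C = Add(Mul(3, -5), -2) = Add(-15, -2) = -17)
Function('F')(Q, y) = Rational(-201, 4) (Function('F')(Q, y) = Add(Rational(3, 4), Mul(Rational(-1, 4), Mul(Mul(-17, -3), 4))) = Add(Rational(3, 4), Mul(Rational(-1, 4), Mul(51, 4))) = Add(Rational(3, 4), Mul(Rational(-1, 4), 204)) = Add(Rational(3, 4), -51) = Rational(-201, 4))
z = Rational(-173, 16) (z = Add(Rational(7, 4), Mul(Rational(-1, 4), Mul(-1, Rational(-201, 4)))) = Add(Rational(7, 4), Mul(Rational(-1, 4), Rational(201, 4))) = Add(Rational(7, 4), Rational(-201, 16)) = Rational(-173, 16) ≈ -10.813)
Mul(z, -661) = Mul(Rational(-173, 16), -661) = Rational(114353, 16)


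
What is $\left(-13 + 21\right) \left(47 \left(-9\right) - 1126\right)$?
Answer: $-12392$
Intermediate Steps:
$\left(-13 + 21\right) \left(47 \left(-9\right) - 1126\right) = 8 \left(-423 - 1126\right) = 8 \left(-1549\right) = -12392$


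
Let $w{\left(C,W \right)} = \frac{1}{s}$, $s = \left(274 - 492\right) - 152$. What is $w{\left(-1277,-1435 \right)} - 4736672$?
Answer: $- \frac{1752568641}{370} \approx -4.7367 \cdot 10^{6}$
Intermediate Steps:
$s = -370$ ($s = -218 - 152 = -370$)
$w{\left(C,W \right)} = - \frac{1}{370}$ ($w{\left(C,W \right)} = \frac{1}{-370} = - \frac{1}{370}$)
$w{\left(-1277,-1435 \right)} - 4736672 = - \frac{1}{370} - 4736672 = - \frac{1752568641}{370}$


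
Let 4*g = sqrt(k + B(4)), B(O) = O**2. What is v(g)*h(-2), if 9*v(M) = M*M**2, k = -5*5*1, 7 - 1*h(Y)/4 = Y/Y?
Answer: -9*I/8 ≈ -1.125*I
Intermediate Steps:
h(Y) = 24 (h(Y) = 28 - 4*Y/Y = 28 - 4*1 = 28 - 4 = 24)
k = -25 (k = -25*1 = -25)
g = 3*I/4 (g = sqrt(-25 + 4**2)/4 = sqrt(-25 + 16)/4 = sqrt(-9)/4 = (3*I)/4 = 3*I/4 ≈ 0.75*I)
v(M) = M**3/9 (v(M) = (M*M**2)/9 = M**3/9)
v(g)*h(-2) = ((3*I/4)**3/9)*24 = ((-27*I/64)/9)*24 = -3*I/64*24 = -9*I/8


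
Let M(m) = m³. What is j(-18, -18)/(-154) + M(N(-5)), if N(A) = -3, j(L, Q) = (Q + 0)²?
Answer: -2241/77 ≈ -29.104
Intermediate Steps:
j(L, Q) = Q²
j(-18, -18)/(-154) + M(N(-5)) = (-18)²/(-154) + (-3)³ = 324*(-1/154) - 27 = -162/77 - 27 = -2241/77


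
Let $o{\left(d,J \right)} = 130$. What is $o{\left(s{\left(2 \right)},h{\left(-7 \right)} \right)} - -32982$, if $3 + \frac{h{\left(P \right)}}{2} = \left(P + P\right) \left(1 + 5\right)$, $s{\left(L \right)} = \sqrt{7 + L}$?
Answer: $33112$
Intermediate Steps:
$h{\left(P \right)} = -6 + 24 P$ ($h{\left(P \right)} = -6 + 2 \left(P + P\right) \left(1 + 5\right) = -6 + 2 \cdot 2 P 6 = -6 + 2 \cdot 12 P = -6 + 24 P$)
$o{\left(s{\left(2 \right)},h{\left(-7 \right)} \right)} - -32982 = 130 - -32982 = 130 + 32982 = 33112$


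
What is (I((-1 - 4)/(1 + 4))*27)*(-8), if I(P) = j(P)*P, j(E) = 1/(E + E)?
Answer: -108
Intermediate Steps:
j(E) = 1/(2*E)
I(P) = ½ (I(P) = (1/(2*P))*P = ½)
(I((-1 - 4)/(1 + 4))*27)*(-8) = ((½)*27)*(-8) = (27/2)*(-8) = -108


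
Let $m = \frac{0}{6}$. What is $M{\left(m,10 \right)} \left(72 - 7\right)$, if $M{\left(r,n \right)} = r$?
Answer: $0$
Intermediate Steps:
$m = 0$ ($m = 0 \cdot \frac{1}{6} = 0$)
$M{\left(m,10 \right)} \left(72 - 7\right) = 0 \left(72 - 7\right) = 0 \cdot 65 = 0$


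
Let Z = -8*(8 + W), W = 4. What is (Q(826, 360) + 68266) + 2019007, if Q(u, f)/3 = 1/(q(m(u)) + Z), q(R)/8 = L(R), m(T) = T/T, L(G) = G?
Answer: 183680021/88 ≈ 2.0873e+6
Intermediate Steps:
m(T) = 1
Z = -96 (Z = -8*(8 + 4) = -8*12 = -96)
q(R) = 8*R
Q(u, f) = -3/88 (Q(u, f) = 3/(8*1 - 96) = 3/(8 - 96) = 3/(-88) = 3*(-1/88) = -3/88)
(Q(826, 360) + 68266) + 2019007 = (-3/88 + 68266) + 2019007 = 6007405/88 + 2019007 = 183680021/88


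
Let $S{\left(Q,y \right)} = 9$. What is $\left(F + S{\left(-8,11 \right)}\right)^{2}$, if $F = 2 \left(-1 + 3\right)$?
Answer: $169$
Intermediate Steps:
$F = 4$ ($F = 2 \cdot 2 = 4$)
$\left(F + S{\left(-8,11 \right)}\right)^{2} = \left(4 + 9\right)^{2} = 13^{2} = 169$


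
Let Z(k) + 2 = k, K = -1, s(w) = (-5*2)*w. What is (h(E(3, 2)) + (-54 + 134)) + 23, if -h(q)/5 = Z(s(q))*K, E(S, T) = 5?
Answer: -157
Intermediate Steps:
s(w) = -10*w
Z(k) = -2 + k
h(q) = -10 - 50*q (h(q) = -5*(-2 - 10*q)*(-1) = -5*(2 + 10*q) = -10 - 50*q)
(h(E(3, 2)) + (-54 + 134)) + 23 = ((-10 - 50*5) + (-54 + 134)) + 23 = ((-10 - 250) + 80) + 23 = (-260 + 80) + 23 = -180 + 23 = -157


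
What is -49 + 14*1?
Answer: -35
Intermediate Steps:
-49 + 14*1 = -49 + 14 = -35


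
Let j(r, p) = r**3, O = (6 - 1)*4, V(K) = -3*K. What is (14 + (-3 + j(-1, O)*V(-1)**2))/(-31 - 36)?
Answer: -2/67 ≈ -0.029851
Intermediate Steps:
O = 20 (O = 5*4 = 20)
(14 + (-3 + j(-1, O)*V(-1)**2))/(-31 - 36) = (14 + (-3 + (-1)**3*(-3*(-1))**2))/(-31 - 36) = (14 + (-3 - 1*3**2))/(-67) = (14 + (-3 - 1*9))*(-1/67) = (14 + (-3 - 9))*(-1/67) = (14 - 12)*(-1/67) = 2*(-1/67) = -2/67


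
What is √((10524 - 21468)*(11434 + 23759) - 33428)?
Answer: 2*I*√96296405 ≈ 19626.0*I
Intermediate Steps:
√((10524 - 21468)*(11434 + 23759) - 33428) = √(-10944*35193 - 33428) = √(-385152192 - 33428) = √(-385185620) = 2*I*√96296405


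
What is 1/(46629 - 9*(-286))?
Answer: 1/49203 ≈ 2.0324e-5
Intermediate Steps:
1/(46629 - 9*(-286)) = 1/(46629 + 2574) = 1/49203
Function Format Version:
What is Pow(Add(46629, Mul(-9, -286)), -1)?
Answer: Rational(1, 49203) ≈ 2.0324e-5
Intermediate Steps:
Pow(Add(46629, Mul(-9, -286)), -1) = Pow(Add(46629, 2574), -1) = Pow(49203, -1) = Rational(1, 49203)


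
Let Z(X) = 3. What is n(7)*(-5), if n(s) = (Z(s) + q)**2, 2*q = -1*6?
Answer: 0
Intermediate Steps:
q = -3 (q = (-1*6)/2 = (1/2)*(-6) = -3)
n(s) = 0 (n(s) = (3 - 3)**2 = 0**2 = 0)
n(7)*(-5) = 0*(-5) = 0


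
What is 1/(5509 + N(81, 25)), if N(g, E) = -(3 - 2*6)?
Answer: 1/5518 ≈ 0.00018123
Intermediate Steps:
N(g, E) = 9 (N(g, E) = -(3 - 12) = -1*(-9) = 9)
1/(5509 + N(81, 25)) = 1/(5509 + 9) = 1/5518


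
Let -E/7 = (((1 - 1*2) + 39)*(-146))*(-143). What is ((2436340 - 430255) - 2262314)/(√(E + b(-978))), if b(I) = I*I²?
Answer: 256229*I*√11189/3244810 ≈ 8.3528*I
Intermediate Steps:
b(I) = I³
E = -5553548 (E = -7*((1 - 1*2) + 39)*(-146)*(-143) = -7*((1 - 2) + 39)*(-146)*(-143) = -7*(-1 + 39)*(-146)*(-143) = -7*38*(-146)*(-143) = -(-38836)*(-143) = -7*793364 = -5553548)
((2436340 - 430255) - 2262314)/(√(E + b(-978))) = ((2436340 - 430255) - 2262314)/(√(-5553548 + (-978)³)) = (2006085 - 2262314)/(√(-5553548 - 935441352)) = -256229*(-I*√11189/3244810) = -(-256229)*I*√11189/3244810 = 256229*I*√11189/3244810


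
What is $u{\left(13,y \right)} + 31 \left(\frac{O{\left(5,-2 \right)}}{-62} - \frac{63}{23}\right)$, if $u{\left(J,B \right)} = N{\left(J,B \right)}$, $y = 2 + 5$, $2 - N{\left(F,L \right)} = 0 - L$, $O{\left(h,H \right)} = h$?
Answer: $- \frac{3607}{46} \approx -78.413$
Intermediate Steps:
$N{\left(F,L \right)} = 2 + L$ ($N{\left(F,L \right)} = 2 - \left(0 - L\right) = 2 - - L = 2 + L$)
$y = 7$
$u{\left(J,B \right)} = 2 + B$
$u{\left(13,y \right)} + 31 \left(\frac{O{\left(5,-2 \right)}}{-62} - \frac{63}{23}\right) = \left(2 + 7\right) + 31 \left(\frac{5}{-62} - \frac{63}{23}\right) = 9 + 31 \left(5 \left(- \frac{1}{62}\right) - \frac{63}{23}\right) = 9 + 31 \left(- \frac{5}{62} - \frac{63}{23}\right) = 9 + 31 \left(- \frac{4021}{1426}\right) = 9 - \frac{4021}{46} = - \frac{3607}{46}$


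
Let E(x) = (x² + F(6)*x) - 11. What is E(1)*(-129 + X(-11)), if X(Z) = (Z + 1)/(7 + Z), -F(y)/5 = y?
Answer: 5060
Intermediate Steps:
F(y) = -5*y
E(x) = -11 + x² - 30*x (E(x) = (x² + (-5*6)*x) - 11 = (x² - 30*x) - 11 = -11 + x² - 30*x)
X(Z) = (1 + Z)/(7 + Z)
E(1)*(-129 + X(-11)) = (-11 + 1² - 30*1)*(-129 + (1 - 11)/(7 - 11)) = (-11 + 1 - 30)*(-129 - 10/(-4)) = -40*(-129 - ¼*(-10)) = -40*(-129 + 5/2) = -40*(-253/2) = 5060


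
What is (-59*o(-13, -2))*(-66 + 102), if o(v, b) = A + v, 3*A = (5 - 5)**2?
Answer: 27612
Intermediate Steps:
A = 0 (A = (5 - 5)**2/3 = (1/3)*0**2 = (1/3)*0 = 0)
o(v, b) = v (o(v, b) = 0 + v = v)
(-59*o(-13, -2))*(-66 + 102) = (-59*(-13))*(-66 + 102) = 767*36 = 27612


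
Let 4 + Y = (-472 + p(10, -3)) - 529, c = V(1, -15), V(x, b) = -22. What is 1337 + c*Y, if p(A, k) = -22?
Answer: 23931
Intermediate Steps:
c = -22
Y = -1027 (Y = -4 + ((-472 - 22) - 529) = -4 + (-494 - 529) = -4 - 1023 = -1027)
1337 + c*Y = 1337 - 22*(-1027) = 1337 + 22594 = 23931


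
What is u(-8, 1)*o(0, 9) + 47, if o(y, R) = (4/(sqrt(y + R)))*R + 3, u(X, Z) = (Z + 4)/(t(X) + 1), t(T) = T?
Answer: 254/7 ≈ 36.286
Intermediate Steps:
u(X, Z) = (4 + Z)/(1 + X) (u(X, Z) = (Z + 4)/(X + 1) = (4 + Z)/(1 + X))
o(y, R) = 3 + 4*R/sqrt(R + y) (o(y, R) = (4/(sqrt(R + y)))*R + 3 = (4/sqrt(R + y))*R + 3 = 4*R/sqrt(R + y) + 3 = 3 + 4*R/sqrt(R + y))
u(-8, 1)*o(0, 9) + 47 = ((4 + 1)/(1 - 8))*(3 + 4*9/sqrt(9 + 0)) + 47 = (5/(-7))*(3 + 4*9/sqrt(9)) + 47 = (-1/7*5)*(3 + 4*9*(1/3)) + 47 = -5*(3 + 12)/7 + 47 = -5/7*15 + 47 = -75/7 + 47 = 254/7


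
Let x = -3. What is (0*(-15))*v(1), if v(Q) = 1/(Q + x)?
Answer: 0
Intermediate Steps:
v(Q) = 1/(-3 + Q) (v(Q) = 1/(Q - 3) = 1/(-3 + Q))
(0*(-15))*v(1) = (0*(-15))/(-3 + 1) = 0/(-2) = 0*(-½) = 0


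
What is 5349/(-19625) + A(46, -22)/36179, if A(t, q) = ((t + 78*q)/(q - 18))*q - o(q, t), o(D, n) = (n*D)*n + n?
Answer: 1402266433/1420025750 ≈ 0.98749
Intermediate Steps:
o(D, n) = n + D*n**2 (o(D, n) = (D*n)*n + n = D*n**2 + n = n + D*n**2)
A(t, q) = -t*(1 + q*t) + q*(t + 78*q)/(-18 + q) (A(t, q) = ((t + 78*q)/(q - 18))*q - t*(1 + q*t) = ((t + 78*q)/(-18 + q))*q - t*(1 + q*t) = q*(t + 78*q)/(-18 + q) - t*(1 + q*t) = -t*(1 + q*t) + q*(t + 78*q)/(-18 + q))
5349/(-19625) + A(46, -22)/36179 = 5349/(-19625) + ((18*46 + 78*(-22)**2 - 1*(-22)**2*46**2 + 18*(-22)*46**2)/(-18 - 22))/36179 = 5349*(-1/19625) + ((828 + 78*484 - 1*484*2116 + 18*(-22)*2116)/(-40))*(1/36179) = -5349/19625 - (828 + 37752 - 1024144 - 837936)/40*(1/36179) = -5349/19625 - 1/40*(-1823500)*(1/36179) = -5349/19625 + (91175/2)*(1/36179) = -5349/19625 + 91175/72358 = 1402266433/1420025750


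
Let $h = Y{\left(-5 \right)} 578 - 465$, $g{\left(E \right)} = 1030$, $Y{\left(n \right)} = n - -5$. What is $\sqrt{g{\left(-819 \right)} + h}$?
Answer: $\sqrt{565} \approx 23.77$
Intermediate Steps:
$Y{\left(n \right)} = 5 + n$ ($Y{\left(n \right)} = n + 5 = 5 + n$)
$h = -465$ ($h = \left(5 - 5\right) 578 - 465 = 0 \cdot 578 - 465 = 0 - 465 = -465$)
$\sqrt{g{\left(-819 \right)} + h} = \sqrt{1030 - 465} = \sqrt{565}$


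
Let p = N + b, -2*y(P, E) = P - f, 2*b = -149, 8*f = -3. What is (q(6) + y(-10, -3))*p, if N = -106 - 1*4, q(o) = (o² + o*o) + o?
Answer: -488925/32 ≈ -15279.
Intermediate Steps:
f = -3/8 (f = (⅛)*(-3) = -3/8 ≈ -0.37500)
b = -149/2 (b = (½)*(-149) = -149/2 ≈ -74.500)
y(P, E) = -3/16 - P/2 (y(P, E) = -(P - 1*(-3/8))/2 = -(P + 3/8)/2 = -(3/8 + P)/2 = -3/16 - P/2)
q(o) = o + 2*o² (q(o) = (o² + o²) + o = 2*o² + o = o + 2*o²)
N = -110 (N = -106 - 4 = -110)
p = -369/2 (p = -110 - 149/2 = -369/2 ≈ -184.50)
(q(6) + y(-10, -3))*p = (6*(1 + 2*6) + (-3/16 - ½*(-10)))*(-369/2) = (6*(1 + 12) + (-3/16 + 5))*(-369/2) = (6*13 + 77/16)*(-369/2) = (78 + 77/16)*(-369/2) = (1325/16)*(-369/2) = -488925/32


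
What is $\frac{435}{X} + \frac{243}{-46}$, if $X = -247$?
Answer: $- \frac{80031}{11362} \approx -7.0437$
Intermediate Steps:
$\frac{435}{X} + \frac{243}{-46} = \frac{435}{-247} + \frac{243}{-46} = 435 \left(- \frac{1}{247}\right) + 243 \left(- \frac{1}{46}\right) = - \frac{435}{247} - \frac{243}{46} = - \frac{80031}{11362}$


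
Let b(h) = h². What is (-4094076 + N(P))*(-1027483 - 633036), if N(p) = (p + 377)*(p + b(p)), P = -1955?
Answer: 10016523823154184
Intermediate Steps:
N(p) = (377 + p)*(p + p²) (N(p) = (p + 377)*(p + p²) = (377 + p)*(p + p²))
(-4094076 + N(P))*(-1027483 - 633036) = (-4094076 - 1955*(377 + (-1955)² + 378*(-1955)))*(-1027483 - 633036) = (-4094076 - 1955*(377 + 3822025 - 738990))*(-1660519) = (-4094076 - 1955*3083412)*(-1660519) = (-4094076 - 6028070460)*(-1660519) = -6032164536*(-1660519) = 10016523823154184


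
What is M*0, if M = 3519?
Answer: 0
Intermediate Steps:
M*0 = 3519*0 = 0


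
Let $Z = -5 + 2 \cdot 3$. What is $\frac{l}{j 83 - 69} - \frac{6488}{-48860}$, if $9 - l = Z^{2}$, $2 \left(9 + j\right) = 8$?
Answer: $\frac{171832}{1478015} \approx 0.11626$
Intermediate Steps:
$j = -5$ ($j = -9 + \frac{1}{2} \cdot 8 = -9 + 4 = -5$)
$Z = 1$ ($Z = -5 + 6 = 1$)
$l = 8$ ($l = 9 - 1^{2} = 9 - 1 = 8$)
$\frac{l}{j 83 - 69} - \frac{6488}{-48860} = \frac{8}{\left(-5\right) 83 - 69} - \frac{6488}{-48860} = \frac{8}{-415 - 69} - - \frac{1622}{12215} = \frac{8}{-484} + \frac{1622}{12215} = 8 \left(- \frac{1}{484}\right) + \frac{1622}{12215} = - \frac{2}{121} + \frac{1622}{12215} = \frac{171832}{1478015}$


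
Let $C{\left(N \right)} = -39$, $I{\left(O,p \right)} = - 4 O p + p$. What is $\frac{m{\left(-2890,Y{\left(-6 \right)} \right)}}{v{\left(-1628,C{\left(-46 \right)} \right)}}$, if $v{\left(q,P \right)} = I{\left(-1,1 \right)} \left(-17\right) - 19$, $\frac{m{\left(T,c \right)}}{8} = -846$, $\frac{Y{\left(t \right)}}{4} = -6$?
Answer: $\frac{846}{13} \approx 65.077$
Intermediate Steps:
$Y{\left(t \right)} = -24$ ($Y{\left(t \right)} = 4 \left(-6\right) = -24$)
$m{\left(T,c \right)} = -6768$ ($m{\left(T,c \right)} = 8 \left(-846\right) = -6768$)
$I{\left(O,p \right)} = p - 4 O p$ ($I{\left(O,p \right)} = - 4 O p + p = p - 4 O p$)
$v{\left(q,P \right)} = -104$ ($v{\left(q,P \right)} = 1 \left(1 - -4\right) \left(-17\right) - 19 = 1 \left(1 + 4\right) \left(-17\right) - 19 = 1 \cdot 5 \left(-17\right) - 19 = 5 \left(-17\right) - 19 = -85 - 19 = -104$)
$\frac{m{\left(-2890,Y{\left(-6 \right)} \right)}}{v{\left(-1628,C{\left(-46 \right)} \right)}} = - \frac{6768}{-104} = \left(-6768\right) \left(- \frac{1}{104}\right) = \frac{846}{13}$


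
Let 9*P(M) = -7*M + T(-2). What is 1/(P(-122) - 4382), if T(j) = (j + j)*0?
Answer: -9/38584 ≈ -0.00023326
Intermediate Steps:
T(j) = 0 (T(j) = (2*j)*0 = 0)
P(M) = -7*M/9 (P(M) = (-7*M + 0)/9 = (-7*M)/9 = -7*M/9)
1/(P(-122) - 4382) = 1/(-7/9*(-122) - 4382) = 1/(854/9 - 4382) = 1/(-38584/9) = -9/38584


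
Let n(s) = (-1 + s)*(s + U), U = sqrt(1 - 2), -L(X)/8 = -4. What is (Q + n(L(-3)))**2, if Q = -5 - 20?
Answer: 934128 + 59954*I ≈ 9.3413e+5 + 59954.0*I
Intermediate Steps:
L(X) = 32 (L(X) = -8*(-4) = 32)
U = I (U = sqrt(-1) = I ≈ 1.0*I)
n(s) = (-1 + s)*(I + s) (n(s) = (-1 + s)*(s + I) = (-1 + s)*(I + s))
Q = -25
(Q + n(L(-3)))**2 = (-25 + (32**2 - I - 1*32 + I*32))**2 = (-25 + (1024 - I - 32 + 32*I))**2 = (-25 + (992 + 31*I))**2 = (967 + 31*I)**2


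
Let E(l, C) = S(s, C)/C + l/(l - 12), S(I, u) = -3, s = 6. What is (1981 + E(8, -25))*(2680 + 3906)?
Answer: 325862108/25 ≈ 1.3034e+7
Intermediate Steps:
E(l, C) = -3/C + l/(-12 + l) (E(l, C) = -3/C + l/(l - 12) = -3/C + l/(-12 + l))
(1981 + E(8, -25))*(2680 + 3906) = (1981 + (36 - 3*8 - 25*8)/((-25)*(-12 + 8)))*(2680 + 3906) = (1981 - 1/25*(36 - 24 - 200)/(-4))*6586 = (1981 - 1/25*(-¼)*(-188))*6586 = (1981 - 47/25)*6586 = (49478/25)*6586 = 325862108/25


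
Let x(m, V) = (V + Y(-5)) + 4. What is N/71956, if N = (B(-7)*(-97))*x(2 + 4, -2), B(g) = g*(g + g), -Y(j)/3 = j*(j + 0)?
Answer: 346969/35978 ≈ 9.6439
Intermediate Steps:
Y(j) = -3*j² (Y(j) = -3*j*(j + 0) = -3*j*j = -3*j²)
B(g) = 2*g² (B(g) = g*(2*g) = 2*g²)
x(m, V) = -71 + V (x(m, V) = (V - 3*(-5)²) + 4 = (V - 3*25) + 4 = (V - 75) + 4 = (-75 + V) + 4 = -71 + V)
N = 693938 (N = ((2*(-7)²)*(-97))*(-71 - 2) = ((2*49)*(-97))*(-73) = (98*(-97))*(-73) = -9506*(-73) = 693938)
N/71956 = 693938/71956 = 693938*(1/71956) = 346969/35978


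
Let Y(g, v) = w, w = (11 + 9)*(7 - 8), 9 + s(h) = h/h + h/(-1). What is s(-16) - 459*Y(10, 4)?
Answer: 9188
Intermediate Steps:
s(h) = -8 - h (s(h) = -9 + (h/h + h/(-1)) = -9 + (1 + h*(-1)) = -9 + (1 - h) = -8 - h)
w = -20 (w = 20*(-1) = -20)
Y(g, v) = -20
s(-16) - 459*Y(10, 4) = (-8 - 1*(-16)) - 459*(-20) = (-8 + 16) + 9180 = 8 + 9180 = 9188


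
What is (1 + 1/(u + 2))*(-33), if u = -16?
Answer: -429/14 ≈ -30.643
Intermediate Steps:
(1 + 1/(u + 2))*(-33) = (1 + 1/(-16 + 2))*(-33) = (1 + 1/(-14))*(-33) = (1 - 1/14)*(-33) = (13/14)*(-33) = -429/14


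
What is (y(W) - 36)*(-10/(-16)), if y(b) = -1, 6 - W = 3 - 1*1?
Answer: -185/8 ≈ -23.125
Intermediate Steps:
W = 4 (W = 6 - (3 - 1*1) = 6 - (3 - 1) = 6 - 1*2 = 6 - 2 = 4)
(y(W) - 36)*(-10/(-16)) = (-1 - 36)*(-10/(-16)) = -(-370)*(-1)/16 = -37*5/8 = -185/8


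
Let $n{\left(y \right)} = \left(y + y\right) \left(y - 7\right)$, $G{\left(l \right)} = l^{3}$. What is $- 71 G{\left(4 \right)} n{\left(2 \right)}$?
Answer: $90880$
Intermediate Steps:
$n{\left(y \right)} = 2 y \left(-7 + y\right)$
$- 71 G{\left(4 \right)} n{\left(2 \right)} = - 71 \cdot 4^{3} \cdot 2 \cdot 2 \left(-7 + 2\right) = \left(-71\right) 64 \cdot 2 \cdot 2 \left(-5\right) = \left(-4544\right) \left(-20\right) = 90880$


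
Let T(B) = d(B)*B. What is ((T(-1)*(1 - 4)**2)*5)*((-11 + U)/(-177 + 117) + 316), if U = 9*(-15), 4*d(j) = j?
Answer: 28659/8 ≈ 3582.4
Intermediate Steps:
d(j) = j/4
U = -135
T(B) = B**2/4 (T(B) = (B/4)*B = B**2/4)
((T(-1)*(1 - 4)**2)*5)*((-11 + U)/(-177 + 117) + 316) = ((((1/4)*(-1)**2)*(1 - 4)**2)*5)*((-11 - 135)/(-177 + 117) + 316) = ((((1/4)*1)*(-3)**2)*5)*(-146/(-60) + 316) = (((1/4)*9)*5)*(-146*(-1/60) + 316) = ((9/4)*5)*(73/30 + 316) = (45/4)*(9553/30) = 28659/8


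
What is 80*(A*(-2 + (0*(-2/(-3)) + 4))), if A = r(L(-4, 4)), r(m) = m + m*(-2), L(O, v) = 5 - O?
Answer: -1440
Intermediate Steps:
r(m) = -m (r(m) = m - 2*m = -m)
A = -9 (A = -(5 - 1*(-4)) = -(5 + 4) = -1*9 = -9)
80*(A*(-2 + (0*(-2/(-3)) + 4))) = 80*(-9*(-2 + (0*(-2/(-3)) + 4))) = 80*(-9*(-2 + (0*(-2*(-⅓)) + 4))) = 80*(-9*(-2 + (0*(⅔) + 4))) = 80*(-9*(-2 + (0 + 4))) = 80*(-9*(-2 + 4)) = 80*(-9*2) = 80*(-18) = -1440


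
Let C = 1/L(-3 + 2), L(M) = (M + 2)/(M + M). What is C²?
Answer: 4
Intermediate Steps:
L(M) = (2 + M)/(2*M) (L(M) = (2 + M)/((2*M)) = (2 + M)*(1/(2*M)) = (2 + M)/(2*M))
C = -2 (C = 1/((2 + (-3 + 2))/(2*(-3 + 2))) = 1/((½)*(2 - 1)/(-1)) = 1/((½)*(-1)*1) = 1/(-½) = -2)
C² = (-2)² = 4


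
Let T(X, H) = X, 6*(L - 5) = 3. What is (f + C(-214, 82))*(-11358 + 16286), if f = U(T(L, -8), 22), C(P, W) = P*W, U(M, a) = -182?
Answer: -87373440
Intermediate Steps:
L = 11/2 (L = 5 + (⅙)*3 = 5 + ½ = 11/2 ≈ 5.5000)
f = -182
(f + C(-214, 82))*(-11358 + 16286) = (-182 - 214*82)*(-11358 + 16286) = (-182 - 17548)*4928 = -17730*4928 = -87373440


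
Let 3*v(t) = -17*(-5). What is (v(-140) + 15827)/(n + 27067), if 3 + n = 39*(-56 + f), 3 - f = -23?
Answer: 23783/38841 ≈ 0.61232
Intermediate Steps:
f = 26 (f = 3 - 1*(-23) = 3 + 23 = 26)
n = -1173 (n = -3 + 39*(-56 + 26) = -3 + 39*(-30) = -3 - 1170 = -1173)
v(t) = 85/3 (v(t) = (-17*(-5))/3 = (⅓)*85 = 85/3)
(v(-140) + 15827)/(n + 27067) = (85/3 + 15827)/(-1173 + 27067) = (47566/3)/25894 = (47566/3)*(1/25894) = 23783/38841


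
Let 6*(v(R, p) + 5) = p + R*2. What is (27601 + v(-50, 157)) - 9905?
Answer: 35401/2 ≈ 17701.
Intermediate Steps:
v(R, p) = -5 + R/3 + p/6 (v(R, p) = -5 + (p + R*2)/6 = -5 + (p + 2*R)/6 = -5 + (R/3 + p/6) = -5 + R/3 + p/6)
(27601 + v(-50, 157)) - 9905 = (27601 + (-5 + (⅓)*(-50) + (⅙)*157)) - 9905 = (27601 + (-5 - 50/3 + 157/6)) - 9905 = (27601 + 9/2) - 9905 = 55211/2 - 9905 = 35401/2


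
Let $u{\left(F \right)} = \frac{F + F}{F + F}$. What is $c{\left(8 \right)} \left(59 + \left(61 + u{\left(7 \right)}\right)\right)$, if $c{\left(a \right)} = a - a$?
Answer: $0$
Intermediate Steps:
$u{\left(F \right)} = 1$ ($u{\left(F \right)} = \frac{2 F}{2 F} = 2 F \frac{1}{2 F} = 1$)
$c{\left(a \right)} = 0$
$c{\left(8 \right)} \left(59 + \left(61 + u{\left(7 \right)}\right)\right) = 0 \left(59 + \left(61 + 1\right)\right) = 0 \left(59 + 62\right) = 0 \cdot 121 = 0$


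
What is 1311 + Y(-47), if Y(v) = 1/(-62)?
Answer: 81281/62 ≈ 1311.0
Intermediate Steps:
Y(v) = -1/62
1311 + Y(-47) = 1311 - 1/62 = 81281/62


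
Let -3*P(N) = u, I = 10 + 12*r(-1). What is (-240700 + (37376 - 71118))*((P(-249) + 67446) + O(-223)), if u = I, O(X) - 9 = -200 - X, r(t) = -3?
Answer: -55563527320/3 ≈ -1.8521e+10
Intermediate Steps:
O(X) = -191 - X (O(X) = 9 + (-200 - X) = -191 - X)
I = -26 (I = 10 + 12*(-3) = 10 - 36 = -26)
u = -26
P(N) = 26/3 (P(N) = -⅓*(-26) = 26/3)
(-240700 + (37376 - 71118))*((P(-249) + 67446) + O(-223)) = (-240700 + (37376 - 71118))*((26/3 + 67446) + (-191 - 1*(-223))) = (-240700 - 33742)*(202364/3 + (-191 + 223)) = -274442*(202364/3 + 32) = -274442*202460/3 = -55563527320/3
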